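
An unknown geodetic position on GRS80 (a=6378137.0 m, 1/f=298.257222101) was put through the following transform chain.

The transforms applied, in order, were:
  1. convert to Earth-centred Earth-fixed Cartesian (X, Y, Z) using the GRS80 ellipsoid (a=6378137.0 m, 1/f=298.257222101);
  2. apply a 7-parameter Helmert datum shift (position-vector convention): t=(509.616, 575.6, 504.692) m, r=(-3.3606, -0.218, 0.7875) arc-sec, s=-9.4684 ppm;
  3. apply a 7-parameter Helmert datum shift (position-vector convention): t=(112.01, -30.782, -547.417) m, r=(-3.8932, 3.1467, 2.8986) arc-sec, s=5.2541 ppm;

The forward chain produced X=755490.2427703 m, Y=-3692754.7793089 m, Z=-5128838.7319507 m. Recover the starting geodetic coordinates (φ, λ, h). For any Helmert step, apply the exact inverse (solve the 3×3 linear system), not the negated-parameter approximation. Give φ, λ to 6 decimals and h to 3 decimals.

φ=-53.869443°, λ=-78.447882°, h=925.764 m

start: X=755490.2428, Y=-3692754.7793, Z=-5128838.7320 m
→ Helmert⁻¹: X=755400.6081, Y=-3692618.4151, Z=-5128322.5437
→ Helmert⁻¹: X=754878.6189, Y=-3693148.3021, Z=-5128936.7670
→ geod (Bowring, a=6378137.000): φ=-53.86944300°, λ=-78.44788200°, h=925.7640 m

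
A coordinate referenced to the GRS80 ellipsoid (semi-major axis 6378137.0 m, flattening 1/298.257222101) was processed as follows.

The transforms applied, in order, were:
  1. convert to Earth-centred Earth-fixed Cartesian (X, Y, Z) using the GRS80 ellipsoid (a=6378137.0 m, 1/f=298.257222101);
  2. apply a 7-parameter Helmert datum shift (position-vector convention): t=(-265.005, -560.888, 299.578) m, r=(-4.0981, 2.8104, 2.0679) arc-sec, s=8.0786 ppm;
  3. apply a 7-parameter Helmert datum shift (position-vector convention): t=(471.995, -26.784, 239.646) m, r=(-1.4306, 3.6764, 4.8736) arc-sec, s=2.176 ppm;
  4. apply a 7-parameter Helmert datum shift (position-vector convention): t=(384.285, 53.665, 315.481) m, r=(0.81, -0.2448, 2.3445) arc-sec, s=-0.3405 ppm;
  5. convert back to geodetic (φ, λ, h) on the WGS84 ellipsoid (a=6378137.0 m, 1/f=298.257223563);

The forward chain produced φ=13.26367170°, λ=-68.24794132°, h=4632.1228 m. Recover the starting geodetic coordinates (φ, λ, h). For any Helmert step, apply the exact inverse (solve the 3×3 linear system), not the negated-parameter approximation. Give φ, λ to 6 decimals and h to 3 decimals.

φ=13.257061°, λ=-68.254251°, h=3676.668 m

start: φ=13.263672°, λ=-68.247941°, h=4632.123 m
→ ECEF (a=6378137.000, f=1/298.257223563): X=2302703.0281, Y=-5771168.2287, Z=1454875.5595
→ Helmert⁻¹: X=2302255.6547, Y=-5771244.3152, Z=1454580.5050
→ Helmert⁻¹: X=2301616.3665, Y=-5771269.4423, Z=1454338.6896
→ Helmert⁻¹: X=2301785.1113, Y=-5770713.8990, Z=1453944.0740
→ geod (Bowring, a=6378137.000): φ=13.25706100°, λ=-68.25425100°, h=3676.6680 m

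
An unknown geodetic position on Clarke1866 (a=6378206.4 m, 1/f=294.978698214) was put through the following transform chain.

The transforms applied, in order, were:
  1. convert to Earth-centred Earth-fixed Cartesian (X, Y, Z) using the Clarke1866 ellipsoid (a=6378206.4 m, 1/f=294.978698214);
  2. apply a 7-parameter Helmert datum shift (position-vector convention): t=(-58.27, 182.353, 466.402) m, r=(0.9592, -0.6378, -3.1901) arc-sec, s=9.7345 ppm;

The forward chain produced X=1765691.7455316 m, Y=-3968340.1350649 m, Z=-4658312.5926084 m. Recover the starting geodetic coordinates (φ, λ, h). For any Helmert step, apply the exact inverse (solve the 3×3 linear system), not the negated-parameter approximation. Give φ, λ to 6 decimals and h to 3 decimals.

φ=-47.198788°, λ=-66.013262°, h=2883.974 m

start: X=1765691.7455, Y=-3968340.1351, Z=-4658312.5926 m
→ Helmert⁻¹: X=1765779.7982, Y=-3968478.2118, Z=-4658720.6495
→ geod (Bowring, a=6378206.400): φ=-47.19878800°, λ=-66.01326200°, h=2883.9740 m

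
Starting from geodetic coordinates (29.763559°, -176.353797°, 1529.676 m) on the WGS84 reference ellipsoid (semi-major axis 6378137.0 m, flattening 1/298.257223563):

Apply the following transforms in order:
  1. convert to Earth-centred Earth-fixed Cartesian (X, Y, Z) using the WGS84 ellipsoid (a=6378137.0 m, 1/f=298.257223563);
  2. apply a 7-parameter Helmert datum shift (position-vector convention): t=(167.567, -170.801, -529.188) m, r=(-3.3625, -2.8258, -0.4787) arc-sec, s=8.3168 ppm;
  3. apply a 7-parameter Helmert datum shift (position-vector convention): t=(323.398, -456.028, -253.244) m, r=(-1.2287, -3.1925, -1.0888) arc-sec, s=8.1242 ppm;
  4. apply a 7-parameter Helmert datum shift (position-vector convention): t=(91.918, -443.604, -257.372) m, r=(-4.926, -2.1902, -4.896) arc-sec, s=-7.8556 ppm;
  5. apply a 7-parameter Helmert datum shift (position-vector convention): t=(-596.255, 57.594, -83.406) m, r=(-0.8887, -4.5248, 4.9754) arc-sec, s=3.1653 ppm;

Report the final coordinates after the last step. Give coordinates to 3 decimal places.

start: φ=29.763559°, λ=-176.353797°, h=1529.676 m
→ ECEF (a=6378137.000, f=1/298.257223563): X=-5531422.8646, Y=-352486.0218, Z=3148407.9526
→ Helmert 7p (PV): X=-5531345.2526, Y=-352595.5916, Z=3147834.9151
→ Helmert 7p (PV): X=-5531117.3751, Y=-353006.5344, Z=3147523.7321
→ Helmert 7p (PV): X=-5531023.8073, Y=-353240.9087, Z=3147191.3337
→ Helmert 7p (PV): X=-5531698.0887, Y=-353304.2896, Z=3146998.0779

X=-5531698.089 m, Y=-353304.290 m, Z=3146998.078 m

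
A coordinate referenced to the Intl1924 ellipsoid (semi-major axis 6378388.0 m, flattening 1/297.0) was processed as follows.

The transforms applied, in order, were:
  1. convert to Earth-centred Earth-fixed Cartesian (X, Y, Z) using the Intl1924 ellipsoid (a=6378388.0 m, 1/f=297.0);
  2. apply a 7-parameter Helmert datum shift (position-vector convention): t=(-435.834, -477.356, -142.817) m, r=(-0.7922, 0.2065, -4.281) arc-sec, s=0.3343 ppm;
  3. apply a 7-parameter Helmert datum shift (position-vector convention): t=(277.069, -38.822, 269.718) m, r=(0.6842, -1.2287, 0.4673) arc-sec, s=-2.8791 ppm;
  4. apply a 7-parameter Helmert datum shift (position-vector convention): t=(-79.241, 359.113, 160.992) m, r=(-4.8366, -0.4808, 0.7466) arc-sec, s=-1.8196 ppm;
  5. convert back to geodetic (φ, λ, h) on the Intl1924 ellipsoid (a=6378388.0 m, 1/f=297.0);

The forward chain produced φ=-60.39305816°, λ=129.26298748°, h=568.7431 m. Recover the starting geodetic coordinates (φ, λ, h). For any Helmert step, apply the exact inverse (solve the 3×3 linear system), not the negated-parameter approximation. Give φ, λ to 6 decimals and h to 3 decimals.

start: φ=-60.393058°, λ=129.262987°, h=568.743 m
→ ECEF (a=6378388.000, f=1/297.0): X=-1999614.4679, Y=2446273.9255, Z=-5522857.1503
→ Helmert⁻¹: X=-1999542.8854, Y=2446056.0060, Z=-5522966.1747
→ Helmert⁻¹: X=-1999853.0719, Y=2446088.0801, Z=-5523247.9957
→ Helmert⁻¹: X=-1999461.8178, Y=2446544.3322, Z=-5523095.9376
→ geod (Bowring, a=6378388.000): φ=-60.39323700°, λ=129.25774100°, h=832.0650 m

φ=-60.393237°, λ=129.257741°, h=832.065 m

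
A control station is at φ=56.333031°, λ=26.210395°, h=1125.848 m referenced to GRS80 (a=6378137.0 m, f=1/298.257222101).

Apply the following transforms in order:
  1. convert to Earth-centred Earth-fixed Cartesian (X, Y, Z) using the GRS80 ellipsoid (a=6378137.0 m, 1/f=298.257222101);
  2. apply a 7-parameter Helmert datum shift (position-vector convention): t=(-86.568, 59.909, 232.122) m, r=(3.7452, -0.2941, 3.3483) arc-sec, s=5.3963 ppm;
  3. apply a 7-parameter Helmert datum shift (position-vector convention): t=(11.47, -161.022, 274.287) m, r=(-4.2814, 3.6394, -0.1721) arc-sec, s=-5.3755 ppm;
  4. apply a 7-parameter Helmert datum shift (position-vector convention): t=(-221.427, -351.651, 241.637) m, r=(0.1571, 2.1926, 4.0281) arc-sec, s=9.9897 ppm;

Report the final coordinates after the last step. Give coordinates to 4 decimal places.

X=3180018.6827 m, Y=1565250.9320 m, Z=5286738.0875 m

start: φ=56.333031°, λ=26.210395°, h=1125.848 m
→ ECEF (a=6378137.000, f=1/298.257222101): X=3180196.1211, Y=1565567.2276, Z=5286025.3820
→ Helmert 7p (PV): X=3180093.7633, Y=1565591.2292, Z=5286318.9899
→ Helmert 7p (PV): X=3180182.7179, Y=1565528.8646, Z=5286476.2536
→ Helmert 7p (PV): X=3180018.6827, Y=1565250.9320, Z=5286738.0875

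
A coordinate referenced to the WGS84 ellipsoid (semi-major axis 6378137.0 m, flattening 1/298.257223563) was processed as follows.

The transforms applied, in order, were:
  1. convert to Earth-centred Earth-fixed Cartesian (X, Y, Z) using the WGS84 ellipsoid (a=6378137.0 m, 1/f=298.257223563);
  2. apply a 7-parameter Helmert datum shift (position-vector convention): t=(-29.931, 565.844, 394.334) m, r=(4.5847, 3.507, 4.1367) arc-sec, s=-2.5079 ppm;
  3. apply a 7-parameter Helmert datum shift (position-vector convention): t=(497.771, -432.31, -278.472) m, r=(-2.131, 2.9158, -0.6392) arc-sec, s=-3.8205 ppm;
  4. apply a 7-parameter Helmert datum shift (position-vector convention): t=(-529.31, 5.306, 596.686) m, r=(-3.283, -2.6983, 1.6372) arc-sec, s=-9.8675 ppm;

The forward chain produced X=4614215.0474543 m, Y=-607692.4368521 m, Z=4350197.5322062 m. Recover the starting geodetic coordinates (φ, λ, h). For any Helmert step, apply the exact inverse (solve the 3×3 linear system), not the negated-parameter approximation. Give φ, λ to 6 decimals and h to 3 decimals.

φ=43.254993°, λ=-7.506041°, h=2129.821 m

start: X=4614215.0475, Y=-607692.4369, Z=4350197.5322 m
→ Helmert⁻¹: X=4614841.9694, Y=-607809.5988, Z=4349573.7220
→ Helmert⁻¹: X=4614302.2185, Y=-607410.2506, Z=4349927.7660
→ Helmert⁻¹: X=4614257.5744, Y=-607973.4792, Z=4349636.3074
→ geod (Bowring, a=6378137.000): φ=43.25499300°, λ=-7.50604100°, h=2129.8210 m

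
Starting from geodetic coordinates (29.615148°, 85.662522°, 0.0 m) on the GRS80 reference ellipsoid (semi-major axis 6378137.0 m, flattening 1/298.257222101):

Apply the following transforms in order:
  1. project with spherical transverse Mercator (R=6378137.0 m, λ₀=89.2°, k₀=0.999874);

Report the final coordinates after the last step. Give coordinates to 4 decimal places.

start: φ=29.615148°, λ=85.662522°, h=0.000 m
→ tm (R=6378137.0, λ₀=89.2°): E=-342415.2919, N=3301555.6042

E=-342415.2919 m, N=3301555.6042 m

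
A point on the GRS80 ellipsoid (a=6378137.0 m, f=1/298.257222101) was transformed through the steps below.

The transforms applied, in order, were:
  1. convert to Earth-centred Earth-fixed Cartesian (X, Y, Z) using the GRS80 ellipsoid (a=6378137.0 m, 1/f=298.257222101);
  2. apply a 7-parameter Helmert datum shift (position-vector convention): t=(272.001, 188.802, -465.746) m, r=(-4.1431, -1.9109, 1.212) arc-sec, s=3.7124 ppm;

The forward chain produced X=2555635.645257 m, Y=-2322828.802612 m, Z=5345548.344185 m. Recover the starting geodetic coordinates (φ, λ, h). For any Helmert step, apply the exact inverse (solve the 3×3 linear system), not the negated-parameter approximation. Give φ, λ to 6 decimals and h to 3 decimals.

start: X=2555635.6453, Y=-2322828.8026, Z=5345548.3442 m
→ Helmert⁻¹: X=2555390.0334, Y=-2323131.3759, Z=5345923.9067
→ geod (Bowring, a=6378137.000): φ=57.31209700°, λ=-42.27429700°, h=1394.7310 m

φ=57.312097°, λ=-42.274297°, h=1394.731 m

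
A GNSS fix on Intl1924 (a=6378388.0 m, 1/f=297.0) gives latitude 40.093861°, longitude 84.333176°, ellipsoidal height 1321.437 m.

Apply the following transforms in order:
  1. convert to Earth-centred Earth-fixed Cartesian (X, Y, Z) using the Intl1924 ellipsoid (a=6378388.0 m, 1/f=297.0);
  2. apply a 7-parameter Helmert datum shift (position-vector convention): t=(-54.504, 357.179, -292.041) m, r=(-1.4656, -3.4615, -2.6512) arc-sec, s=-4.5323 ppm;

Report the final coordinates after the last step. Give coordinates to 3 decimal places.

X=482520.136 m, Y=4863707.539 m, Z=4086546.224 m

start: φ=40.093861°, λ=84.333176°, h=1321.437 m
→ ECEF (a=6378388.000, f=1/297.0): X=482582.9022, Y=4863349.5656, Z=4086883.2458
→ Helmert 7p (PV): X=482520.1361, Y=4863707.5385, Z=4086546.2244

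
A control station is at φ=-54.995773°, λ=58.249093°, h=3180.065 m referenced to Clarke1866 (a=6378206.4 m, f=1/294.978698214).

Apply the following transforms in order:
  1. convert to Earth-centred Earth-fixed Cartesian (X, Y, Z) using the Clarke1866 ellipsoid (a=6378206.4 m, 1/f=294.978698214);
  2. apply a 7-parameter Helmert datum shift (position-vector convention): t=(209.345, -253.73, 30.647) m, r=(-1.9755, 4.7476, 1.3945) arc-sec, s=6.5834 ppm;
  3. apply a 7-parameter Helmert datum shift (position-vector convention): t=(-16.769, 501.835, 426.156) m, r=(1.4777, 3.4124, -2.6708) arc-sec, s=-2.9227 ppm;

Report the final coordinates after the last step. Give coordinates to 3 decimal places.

start: φ=-54.995773°, λ=58.249093°, h=3180.065 m
→ ECEF (a=6378206.400, f=1/294.978698214): X=1930694.0013, Y=3119856.3670, Z=-5203516.2662
→ Helmert 7p (PV): X=1930775.1940, Y=3119586.3922, Z=-5203594.1957
→ Helmert 7p (PV): X=1930707.0886, Y=3120091.3881, Z=-5203162.4245

X=1930707.089 m, Y=3120091.388 m, Z=-5203162.424 m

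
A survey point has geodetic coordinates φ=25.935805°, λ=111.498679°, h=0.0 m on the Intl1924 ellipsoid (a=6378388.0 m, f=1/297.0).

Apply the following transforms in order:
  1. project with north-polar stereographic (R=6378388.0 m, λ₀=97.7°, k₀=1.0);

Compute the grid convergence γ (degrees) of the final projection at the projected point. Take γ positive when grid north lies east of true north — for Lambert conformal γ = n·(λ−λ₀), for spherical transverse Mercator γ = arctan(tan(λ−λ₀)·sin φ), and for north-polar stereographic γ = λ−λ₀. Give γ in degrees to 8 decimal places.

13.79867900

start: φ=25.935805°, λ=111.498679°, h=0.000 m
→ into stereo (λ₀=97.7°): φ=25.93580500°, λ−λ₀=13.79867900°
convergence γ = 13.79867900°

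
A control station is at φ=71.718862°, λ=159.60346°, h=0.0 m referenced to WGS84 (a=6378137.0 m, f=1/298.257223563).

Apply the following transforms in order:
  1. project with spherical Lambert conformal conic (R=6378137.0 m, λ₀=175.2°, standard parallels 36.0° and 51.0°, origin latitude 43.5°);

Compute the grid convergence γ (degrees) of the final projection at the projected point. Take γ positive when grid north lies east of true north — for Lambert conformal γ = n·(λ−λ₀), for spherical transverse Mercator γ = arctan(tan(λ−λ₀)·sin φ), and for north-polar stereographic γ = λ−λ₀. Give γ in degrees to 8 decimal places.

-10.76694143

start: φ=71.718862°, λ=159.603460°, h=0.000 m
→ into lcc (λ₀=175.2°): φ=71.71886200°, λ−λ₀=-15.59654000°
convergence γ = -10.76694143°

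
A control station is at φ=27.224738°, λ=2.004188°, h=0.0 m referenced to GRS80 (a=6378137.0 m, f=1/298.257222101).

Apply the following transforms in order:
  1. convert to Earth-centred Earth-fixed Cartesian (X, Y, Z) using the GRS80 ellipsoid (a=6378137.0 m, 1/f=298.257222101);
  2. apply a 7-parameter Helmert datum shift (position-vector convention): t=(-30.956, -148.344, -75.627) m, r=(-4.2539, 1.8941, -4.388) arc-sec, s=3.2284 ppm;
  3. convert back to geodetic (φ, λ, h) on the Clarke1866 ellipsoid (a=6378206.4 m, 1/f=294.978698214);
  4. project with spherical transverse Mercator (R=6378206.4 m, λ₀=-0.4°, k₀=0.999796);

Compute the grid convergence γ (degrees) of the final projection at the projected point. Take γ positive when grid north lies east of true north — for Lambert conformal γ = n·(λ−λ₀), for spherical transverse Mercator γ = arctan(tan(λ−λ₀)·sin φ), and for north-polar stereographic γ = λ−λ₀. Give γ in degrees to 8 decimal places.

start: φ=27.224738°, λ=2.004188°, h=0.000 m
→ ECEF (a=6378137.000, f=1/298.257222101): X=5672065.5980, Y=198487.9981, Z=2900381.3340
→ Helmert 7p (PV): X=5672083.8101, Y=198279.4453, Z=2900258.8912
→ geod (Bowring, a=6378206.400): φ=27.22545385°, λ=2.00207748°, h=-66.0523 m
→ into tm (λ₀=-0.4°): φ=27.22545385°, λ−λ₀=2.40207748°
convergence γ = 1.09944298°

1.09944298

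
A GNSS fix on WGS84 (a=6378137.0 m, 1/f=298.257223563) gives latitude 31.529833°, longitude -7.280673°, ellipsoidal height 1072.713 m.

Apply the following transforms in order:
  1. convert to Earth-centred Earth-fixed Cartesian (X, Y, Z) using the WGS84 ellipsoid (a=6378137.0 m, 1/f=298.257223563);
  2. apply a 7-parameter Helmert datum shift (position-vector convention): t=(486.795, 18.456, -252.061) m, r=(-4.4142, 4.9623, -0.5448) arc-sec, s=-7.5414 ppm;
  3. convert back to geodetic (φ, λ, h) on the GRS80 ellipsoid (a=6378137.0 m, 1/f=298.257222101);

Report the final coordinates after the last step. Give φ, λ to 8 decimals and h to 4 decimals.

φ=31.52441554°, λ=-7.27913461°, h=1302.0520 m

start: φ=31.529833°, λ=-7.280673°, h=1072.713 m
→ ECEF (a=6378137.000, f=1/298.257223563): X=5398536.4832, Y=-689717.6361, Z=3316667.9268
→ Helmert 7p (PV): X=5399060.5355, Y=-689637.2593, Z=3316275.7372
→ geod (Bowring, a=6378137.000): φ=31.52441554°, λ=-7.27913461°, h=1302.0520 m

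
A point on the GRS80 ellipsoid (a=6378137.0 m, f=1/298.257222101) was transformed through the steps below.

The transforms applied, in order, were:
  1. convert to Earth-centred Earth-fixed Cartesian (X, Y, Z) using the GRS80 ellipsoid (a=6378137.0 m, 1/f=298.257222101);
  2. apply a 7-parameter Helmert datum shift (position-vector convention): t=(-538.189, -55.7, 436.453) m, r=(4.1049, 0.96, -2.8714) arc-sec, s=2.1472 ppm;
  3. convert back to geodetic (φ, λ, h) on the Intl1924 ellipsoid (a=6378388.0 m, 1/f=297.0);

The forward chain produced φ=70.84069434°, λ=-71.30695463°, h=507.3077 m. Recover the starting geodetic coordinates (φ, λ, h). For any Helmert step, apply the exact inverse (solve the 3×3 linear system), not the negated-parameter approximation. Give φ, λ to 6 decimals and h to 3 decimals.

φ=70.839047°, λ=-71.291437°, h=290.470 m

start: φ=70.840694°, λ=-71.306955°, h=507.308 m
→ ECEF (a=6378388.000, f=1/297.0): X=672992.5433, Y=-1989065.7986, Z=6003092.3518
→ Helmert⁻¹: X=673529.0353, Y=-1988876.9915, Z=6002685.7256
→ geod (Bowring, a=6378137.000): φ=70.83904700°, λ=-71.29143700°, h=290.4700 m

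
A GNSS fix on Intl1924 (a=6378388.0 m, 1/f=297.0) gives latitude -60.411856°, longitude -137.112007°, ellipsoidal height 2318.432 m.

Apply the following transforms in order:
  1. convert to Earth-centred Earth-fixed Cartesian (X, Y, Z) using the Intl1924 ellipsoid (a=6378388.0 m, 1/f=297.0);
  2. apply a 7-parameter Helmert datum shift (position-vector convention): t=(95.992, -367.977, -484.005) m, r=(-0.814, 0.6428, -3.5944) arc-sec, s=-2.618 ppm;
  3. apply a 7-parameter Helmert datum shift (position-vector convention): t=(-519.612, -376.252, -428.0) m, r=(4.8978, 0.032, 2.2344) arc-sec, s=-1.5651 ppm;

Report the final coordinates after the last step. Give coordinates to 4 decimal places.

start: φ=-60.411856°, λ=-137.112007°, h=2318.432 m
→ ECEF (a=6378388.000, f=1/297.0): X=-2314250.1910, Y=-2149630.3971, Z=-5525413.2641
→ Helmert 7p (PV): X=-2314202.8192, Y=-2149974.2234, Z=-5525867.1082
→ Helmert 7p (PV): X=-2314696.3766, Y=-2150240.9668, Z=-5526337.1522

X=-2314696.3766 m, Y=-2150240.9668 m, Z=-5526337.1522 m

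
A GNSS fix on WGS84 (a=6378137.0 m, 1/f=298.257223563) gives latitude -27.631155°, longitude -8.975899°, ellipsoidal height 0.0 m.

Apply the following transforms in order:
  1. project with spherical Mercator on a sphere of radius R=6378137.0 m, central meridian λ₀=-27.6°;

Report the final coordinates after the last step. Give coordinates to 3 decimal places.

E=2073225.440 m, N=-3202549.961 m

start: φ=-27.631155°, λ=-8.975899°, h=0.000 m
→ merc (R=6378137.0, λ₀=-27.6°): E=2073225.4398, N=-3202549.9605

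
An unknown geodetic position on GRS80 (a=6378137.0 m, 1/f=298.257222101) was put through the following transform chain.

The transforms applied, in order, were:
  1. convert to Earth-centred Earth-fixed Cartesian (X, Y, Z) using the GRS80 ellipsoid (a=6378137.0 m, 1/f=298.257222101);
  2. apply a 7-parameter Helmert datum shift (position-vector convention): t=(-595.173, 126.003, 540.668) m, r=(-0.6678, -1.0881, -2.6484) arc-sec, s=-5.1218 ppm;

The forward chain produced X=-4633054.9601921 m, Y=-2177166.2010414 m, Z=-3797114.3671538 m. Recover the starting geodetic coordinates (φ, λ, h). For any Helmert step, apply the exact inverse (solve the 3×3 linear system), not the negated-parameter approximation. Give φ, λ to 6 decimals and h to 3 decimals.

φ=-36.756854°, λ=-154.825594°, h=3088.270 m

start: X=-4633054.9602, Y=-2177166.2010, Z=-3797114.3672 m
→ Helmert⁻¹: X=-4632475.5907, Y=-2177350.5406, Z=-3797657.0979
→ geod (Bowring, a=6378137.000): φ=-36.75685400°, λ=-154.82559400°, h=3088.2700 m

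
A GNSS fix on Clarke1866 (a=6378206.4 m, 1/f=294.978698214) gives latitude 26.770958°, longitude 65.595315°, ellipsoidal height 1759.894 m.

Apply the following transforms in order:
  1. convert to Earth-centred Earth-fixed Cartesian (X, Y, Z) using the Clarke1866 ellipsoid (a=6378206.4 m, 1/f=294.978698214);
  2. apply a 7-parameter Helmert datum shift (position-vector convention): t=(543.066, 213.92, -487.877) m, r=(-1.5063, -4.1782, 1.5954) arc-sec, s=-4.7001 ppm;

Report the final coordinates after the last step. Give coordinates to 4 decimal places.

start: φ=26.770958°, λ=65.595315°, h=1759.894 m
→ ECEF (a=6378206.400, f=1/294.978698214): X=2355135.7344, Y=5190739.6602, Z=2856212.2012
→ Helmert 7p (PV): X=2355569.7258, Y=5190968.2575, Z=2855720.6998

X=2355569.7258 m, Y=5190968.2575 m, Z=2855720.6998 m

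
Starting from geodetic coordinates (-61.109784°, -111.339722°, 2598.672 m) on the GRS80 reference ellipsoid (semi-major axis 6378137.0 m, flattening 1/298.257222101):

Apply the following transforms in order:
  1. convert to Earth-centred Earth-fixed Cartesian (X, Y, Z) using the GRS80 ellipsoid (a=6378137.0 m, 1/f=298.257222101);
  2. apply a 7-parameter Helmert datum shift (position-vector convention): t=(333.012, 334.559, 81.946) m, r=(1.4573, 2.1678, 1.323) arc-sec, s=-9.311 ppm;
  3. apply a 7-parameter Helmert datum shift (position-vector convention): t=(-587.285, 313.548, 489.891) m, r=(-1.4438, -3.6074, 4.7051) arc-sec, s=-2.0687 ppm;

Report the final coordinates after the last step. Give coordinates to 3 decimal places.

start: φ=-61.109784°, λ=-111.339722°, h=2598.672 m
→ ECEF (a=6378137.000, f=1/298.257222101): X=-1124689.5803, Y=-2878780.9155, Z=-5563538.4024
→ Helmert 7p (PV): X=-1124386.1028, Y=-2878387.4589, Z=-5563413.1731
→ Helmert 7p (PV): X=-1124808.1038, Y=-2878132.5470, Z=-5562911.2897

X=-1124808.104 m, Y=-2878132.547 m, Z=-5562911.290 m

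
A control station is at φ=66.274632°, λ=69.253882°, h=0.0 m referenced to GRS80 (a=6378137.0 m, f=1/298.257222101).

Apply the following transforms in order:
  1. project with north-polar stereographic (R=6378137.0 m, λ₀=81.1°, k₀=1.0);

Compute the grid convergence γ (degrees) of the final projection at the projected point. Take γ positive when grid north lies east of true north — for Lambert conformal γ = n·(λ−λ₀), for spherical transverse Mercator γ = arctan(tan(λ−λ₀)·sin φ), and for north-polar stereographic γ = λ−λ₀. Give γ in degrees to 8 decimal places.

start: φ=66.274632°, λ=69.253882°, h=0.000 m
→ into stereo (λ₀=81.1°): φ=66.27463200°, λ−λ₀=-11.84611800°
convergence γ = -11.84611800°

-11.84611800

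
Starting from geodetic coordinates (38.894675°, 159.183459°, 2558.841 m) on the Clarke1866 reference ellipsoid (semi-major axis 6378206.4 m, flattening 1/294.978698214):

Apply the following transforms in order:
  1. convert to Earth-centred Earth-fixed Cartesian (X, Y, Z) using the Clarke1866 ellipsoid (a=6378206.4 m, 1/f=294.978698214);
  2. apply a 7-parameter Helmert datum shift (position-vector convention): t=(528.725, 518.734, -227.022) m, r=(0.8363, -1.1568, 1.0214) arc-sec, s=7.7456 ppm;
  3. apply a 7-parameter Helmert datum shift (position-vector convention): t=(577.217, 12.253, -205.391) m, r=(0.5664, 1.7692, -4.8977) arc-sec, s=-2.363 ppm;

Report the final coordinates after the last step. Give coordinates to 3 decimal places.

X=-4647061.405 m, Y=1767817.201 m, Z=3984248.883 m

start: φ=38.894675°, λ=159.183459°, h=2558.841 m
→ ECEF (a=6378206.400, f=1/294.978698214): X=-4648187.3771, Y=1767216.4584, Z=3984634.0324
→ Helmert 7p (PV): X=-4647725.7536, Y=1767709.7073, Z=3984418.9703
→ Helmert 7p (PV): X=-4647061.4047, Y=1767817.2007, Z=3984248.8831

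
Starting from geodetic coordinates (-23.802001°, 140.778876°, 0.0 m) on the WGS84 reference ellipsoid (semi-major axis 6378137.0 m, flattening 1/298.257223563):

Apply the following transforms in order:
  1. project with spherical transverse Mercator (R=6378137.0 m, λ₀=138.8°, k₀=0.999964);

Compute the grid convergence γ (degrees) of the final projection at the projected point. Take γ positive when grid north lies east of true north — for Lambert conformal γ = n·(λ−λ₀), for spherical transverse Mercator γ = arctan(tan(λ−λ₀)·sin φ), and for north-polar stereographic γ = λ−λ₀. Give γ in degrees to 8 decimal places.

start: φ=-23.802001°, λ=140.778876°, h=0.000 m
→ into tm (λ₀=138.8°): φ=-23.80200100°, λ−λ₀=1.97887600°
convergence γ = -0.79889526°

-0.79889526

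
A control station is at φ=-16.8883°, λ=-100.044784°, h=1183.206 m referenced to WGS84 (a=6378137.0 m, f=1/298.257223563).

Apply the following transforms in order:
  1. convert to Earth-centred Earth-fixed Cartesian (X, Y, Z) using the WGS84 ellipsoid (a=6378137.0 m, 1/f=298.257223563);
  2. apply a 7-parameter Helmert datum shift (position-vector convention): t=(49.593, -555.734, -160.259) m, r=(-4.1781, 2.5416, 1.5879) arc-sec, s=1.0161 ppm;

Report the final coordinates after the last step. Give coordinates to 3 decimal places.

X=-1064910.121 m, Y=-6012937.599 m, Z=-1841379.302 m

start: φ=-16.888300°, λ=-100.044784°, h=1183.206 m
→ ECEF (a=6378137.000, f=1/298.257223563): X=-1064982.2279, Y=-6012330.2587, Z=-1841352.0807
→ Helmert 7p (PV): X=-1064910.1211, Y=-6012937.5989, Z=-1841379.3021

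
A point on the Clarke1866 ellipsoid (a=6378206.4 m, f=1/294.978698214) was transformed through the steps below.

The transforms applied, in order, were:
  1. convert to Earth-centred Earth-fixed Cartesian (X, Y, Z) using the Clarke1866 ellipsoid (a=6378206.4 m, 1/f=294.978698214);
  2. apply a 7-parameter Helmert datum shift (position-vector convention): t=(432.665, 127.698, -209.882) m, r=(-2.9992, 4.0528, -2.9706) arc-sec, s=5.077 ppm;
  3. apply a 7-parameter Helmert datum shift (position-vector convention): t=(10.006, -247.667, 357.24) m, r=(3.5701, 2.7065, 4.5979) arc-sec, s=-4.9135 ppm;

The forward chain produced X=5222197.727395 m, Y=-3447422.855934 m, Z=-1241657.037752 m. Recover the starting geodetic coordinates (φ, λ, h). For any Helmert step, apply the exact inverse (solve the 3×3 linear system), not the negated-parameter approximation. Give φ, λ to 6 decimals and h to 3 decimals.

start: X=5222197.7274, Y=-3447422.8559, Z=-1241657.0378 m
→ Helmert⁻¹: X=5222152.8309, Y=-3447330.0301, Z=-1241892.1905
→ Helmert⁻¹: X=5221767.6997, Y=-3447346.9683, Z=-1241623.5307
→ geod (Bowring, a=6378206.400): φ=-11.29819100°, λ=-33.43230300°, h=1698.8560 m

φ=-11.298191°, λ=-33.432303°, h=1698.856 m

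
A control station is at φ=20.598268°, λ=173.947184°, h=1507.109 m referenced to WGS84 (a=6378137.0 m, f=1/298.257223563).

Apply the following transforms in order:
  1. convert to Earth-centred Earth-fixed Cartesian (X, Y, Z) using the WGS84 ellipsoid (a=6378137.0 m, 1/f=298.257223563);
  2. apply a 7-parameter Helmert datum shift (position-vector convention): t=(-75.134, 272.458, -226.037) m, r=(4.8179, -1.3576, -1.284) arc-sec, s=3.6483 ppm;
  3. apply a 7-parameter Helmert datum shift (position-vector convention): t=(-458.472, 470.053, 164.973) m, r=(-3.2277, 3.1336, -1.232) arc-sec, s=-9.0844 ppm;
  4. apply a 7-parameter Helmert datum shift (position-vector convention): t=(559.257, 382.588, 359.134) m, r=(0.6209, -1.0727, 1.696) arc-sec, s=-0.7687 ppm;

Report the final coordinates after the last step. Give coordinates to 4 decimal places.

X=-5940891.0966 m, Y=631078.8309 m, Z=2230657.5903 m

start: φ=20.598268°, λ=173.947184°, h=1507.109 m
→ ECEF (a=6378137.000, f=1/298.257223563): X=-5940963.7117, Y=629957.9418, Z=2230346.3504
→ Helmert 7p (PV): X=-5941071.2784, Y=630217.5845, Z=2230104.0623
→ Helmert 7p (PV): X=-5941438.1354, Y=630752.2945, Z=2230329.1710
→ Helmert 7p (PV): X=-5940891.0966, Y=631078.8309, Z=2230657.5903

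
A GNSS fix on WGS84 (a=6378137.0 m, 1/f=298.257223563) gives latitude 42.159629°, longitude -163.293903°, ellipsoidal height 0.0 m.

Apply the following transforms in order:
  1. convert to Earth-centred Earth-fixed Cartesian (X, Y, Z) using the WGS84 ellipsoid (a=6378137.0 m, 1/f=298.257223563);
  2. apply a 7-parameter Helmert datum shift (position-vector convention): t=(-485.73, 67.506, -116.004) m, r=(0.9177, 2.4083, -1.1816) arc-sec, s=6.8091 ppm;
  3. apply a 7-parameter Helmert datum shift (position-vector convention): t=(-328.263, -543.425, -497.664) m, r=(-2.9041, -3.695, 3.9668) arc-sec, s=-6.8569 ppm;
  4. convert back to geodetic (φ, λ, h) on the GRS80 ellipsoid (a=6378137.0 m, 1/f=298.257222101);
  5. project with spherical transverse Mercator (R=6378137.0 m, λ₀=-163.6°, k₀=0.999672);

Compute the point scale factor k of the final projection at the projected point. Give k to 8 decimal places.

start: φ=42.159629°, λ=-163.293903°, h=0.000 m
→ ECEF (a=6378137.000, f=1/298.257223563): X=-4535256.2134, Y=-1361168.1358, Z=4258763.8178
→ Helmert 7p (PV): X=-4535730.8973, Y=-1361102.8655, Z=4258723.7091
→ Helmert 7p (PV): X=-4536078.1730, Y=-1361664.2261, Z=4258134.7550
→ geod (Bowring, a=6378137.000): φ=42.14981234°, λ=-163.29101321°, h=267.1664 m
→ into tm (λ₀=-163.6°): φ=42.14981234°, λ−λ₀=0.30898679°
scale k = 0.99967999

0.99967999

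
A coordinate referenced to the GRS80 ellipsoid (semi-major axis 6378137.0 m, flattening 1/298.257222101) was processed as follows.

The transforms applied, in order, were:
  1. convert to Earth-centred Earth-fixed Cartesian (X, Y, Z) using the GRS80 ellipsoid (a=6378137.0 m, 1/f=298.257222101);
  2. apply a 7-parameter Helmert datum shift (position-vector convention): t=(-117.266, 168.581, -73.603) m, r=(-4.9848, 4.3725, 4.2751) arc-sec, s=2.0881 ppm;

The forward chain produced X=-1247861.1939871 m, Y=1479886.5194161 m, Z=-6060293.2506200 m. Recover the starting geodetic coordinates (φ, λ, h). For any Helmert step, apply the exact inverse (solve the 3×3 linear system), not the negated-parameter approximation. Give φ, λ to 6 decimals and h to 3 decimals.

start: X=-1247861.1940, Y=1479886.5194, Z=-6060293.2506 m
→ Helmert⁻¹: X=-1247582.1831, Y=1479887.1631, Z=-6060197.6757
→ geod (Bowring, a=6378137.000): φ=-72.39797700°, λ=130.13173300°, h=3079.0180 m

φ=-72.397977°, λ=130.131733°, h=3079.018 m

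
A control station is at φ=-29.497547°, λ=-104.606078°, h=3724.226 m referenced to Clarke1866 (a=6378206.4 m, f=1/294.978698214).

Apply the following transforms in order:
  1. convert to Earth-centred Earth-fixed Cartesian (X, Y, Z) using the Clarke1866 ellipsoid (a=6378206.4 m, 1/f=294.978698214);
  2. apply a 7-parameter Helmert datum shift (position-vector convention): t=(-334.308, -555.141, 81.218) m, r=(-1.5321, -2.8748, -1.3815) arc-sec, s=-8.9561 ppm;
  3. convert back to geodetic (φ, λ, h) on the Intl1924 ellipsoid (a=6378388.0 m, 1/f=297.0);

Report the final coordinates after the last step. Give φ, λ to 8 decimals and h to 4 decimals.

start: φ=-29.497547°, λ=-104.606078°, h=3724.226 m
→ ECEF (a=6378206.400, f=1/294.978698214): X=-1401885.9606, Y=-5379583.5345, Z=-3123680.5007
→ Helmert 7p (PV): X=-1402200.2080, Y=-5380104.3080, Z=-3123550.8870
→ geod (Bowring, a=6378388.000): φ=-29.49281045°, λ=-104.60785842°, h=3950.9851 m

φ=-29.49281045°, λ=-104.60785842°, h=3950.9851 m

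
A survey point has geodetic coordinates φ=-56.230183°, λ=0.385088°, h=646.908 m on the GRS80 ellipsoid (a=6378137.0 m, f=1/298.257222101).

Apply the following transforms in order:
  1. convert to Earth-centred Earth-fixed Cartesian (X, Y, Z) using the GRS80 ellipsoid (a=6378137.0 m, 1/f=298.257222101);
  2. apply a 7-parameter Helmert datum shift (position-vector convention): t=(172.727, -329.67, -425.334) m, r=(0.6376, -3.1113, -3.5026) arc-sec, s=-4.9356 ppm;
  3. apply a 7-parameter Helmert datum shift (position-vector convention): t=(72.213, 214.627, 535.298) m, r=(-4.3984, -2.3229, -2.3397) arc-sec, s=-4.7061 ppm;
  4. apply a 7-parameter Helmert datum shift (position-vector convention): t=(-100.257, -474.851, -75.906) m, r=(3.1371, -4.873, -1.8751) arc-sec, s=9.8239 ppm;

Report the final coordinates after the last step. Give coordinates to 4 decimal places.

X=3554255.2935 m, Y=23147.1067 m, Z=-5279058.4673 m

start: φ=-56.230183°, λ=0.385088°, h=646.908 m
→ ECEF (a=6378137.000, f=1/298.257222101): X=3553845.2667, Y=23885.9439, Z=-5279269.0980
→ Helmert 7p (PV): X=3554080.4911, Y=23512.1272, Z=-5279614.6959
→ Helmert 7p (PV): X=3554195.7023, Y=23573.7469, Z=-5279015.0279
→ Helmert 7p (PV): X=3554255.2935, Y=23147.1067, Z=-5279058.4673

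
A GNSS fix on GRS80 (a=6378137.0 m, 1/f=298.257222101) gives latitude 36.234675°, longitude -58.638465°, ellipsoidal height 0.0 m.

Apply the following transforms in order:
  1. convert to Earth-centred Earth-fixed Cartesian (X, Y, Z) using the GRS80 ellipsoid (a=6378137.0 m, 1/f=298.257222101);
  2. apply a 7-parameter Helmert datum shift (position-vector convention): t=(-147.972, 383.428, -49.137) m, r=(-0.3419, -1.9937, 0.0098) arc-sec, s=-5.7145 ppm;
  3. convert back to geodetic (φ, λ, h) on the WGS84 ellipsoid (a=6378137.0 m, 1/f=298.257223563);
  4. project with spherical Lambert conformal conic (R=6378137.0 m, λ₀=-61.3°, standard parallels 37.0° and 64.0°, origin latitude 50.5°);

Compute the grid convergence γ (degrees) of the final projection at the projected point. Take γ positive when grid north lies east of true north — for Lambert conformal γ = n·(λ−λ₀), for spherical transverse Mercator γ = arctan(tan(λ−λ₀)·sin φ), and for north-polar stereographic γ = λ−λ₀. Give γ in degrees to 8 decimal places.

2.07397688

start: φ=36.234675°, λ=-58.638465°, h=0.000 m
→ ECEF (a=6378137.000, f=1/298.257222101): X=2680586.1382, Y=-4398141.8711, Z=3749226.9239
→ Helmert 7p (PV): X=2680386.8181, Y=-4397726.9680, Z=3749189.5618
→ geod (Bowring, a=6378137.000): φ=36.23684338°, λ=-58.63795624°, h=-391.5195 m
→ into lcc (λ₀=-61.3°): φ=36.23684338°, λ−λ₀=2.66204376°
convergence γ = 2.07397688°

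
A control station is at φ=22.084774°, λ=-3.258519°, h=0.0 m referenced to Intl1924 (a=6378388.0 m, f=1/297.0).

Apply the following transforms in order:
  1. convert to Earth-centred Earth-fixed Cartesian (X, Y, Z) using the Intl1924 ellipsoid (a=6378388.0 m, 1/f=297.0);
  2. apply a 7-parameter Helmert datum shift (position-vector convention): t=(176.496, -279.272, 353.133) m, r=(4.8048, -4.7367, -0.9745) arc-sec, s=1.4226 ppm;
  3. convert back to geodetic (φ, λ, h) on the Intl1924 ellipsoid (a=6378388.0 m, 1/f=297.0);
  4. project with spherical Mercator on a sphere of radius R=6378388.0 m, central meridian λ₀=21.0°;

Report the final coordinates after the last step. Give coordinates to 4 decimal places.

E=-2700935.4517 m, N=2522231.6937 m

start: φ=22.084774°, λ=-3.258519°, h=0.000 m
→ ECEF (a=6378388.000, f=1/297.0): X=5903646.6711, Y=-336113.9714, Z=2383144.5326
→ Helmert 7p (PV): X=5903775.2507, Y=-336477.1272, Z=2383628.7988
→ geod (Bowring, a=6378388.000): φ=22.08832022°, λ=-3.26196119°, h=320.1760 m
→ merc (R=6378388.0, λ₀=21.0°): E=-2700935.4517, N=2522231.6937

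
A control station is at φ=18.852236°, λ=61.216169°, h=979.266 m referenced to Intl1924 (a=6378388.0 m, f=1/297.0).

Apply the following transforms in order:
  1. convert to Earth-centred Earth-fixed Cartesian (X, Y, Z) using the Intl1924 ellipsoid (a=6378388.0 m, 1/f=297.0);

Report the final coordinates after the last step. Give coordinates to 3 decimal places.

X=2907945.035 m, Y=5293070.070 m, Z=2048219.267 m

start: φ=18.852236°, λ=61.216169°, h=979.266 m
→ ECEF (a=6378388.000, f=1/297.0): X=2907945.0345, Y=5293070.0703, Z=2048219.2671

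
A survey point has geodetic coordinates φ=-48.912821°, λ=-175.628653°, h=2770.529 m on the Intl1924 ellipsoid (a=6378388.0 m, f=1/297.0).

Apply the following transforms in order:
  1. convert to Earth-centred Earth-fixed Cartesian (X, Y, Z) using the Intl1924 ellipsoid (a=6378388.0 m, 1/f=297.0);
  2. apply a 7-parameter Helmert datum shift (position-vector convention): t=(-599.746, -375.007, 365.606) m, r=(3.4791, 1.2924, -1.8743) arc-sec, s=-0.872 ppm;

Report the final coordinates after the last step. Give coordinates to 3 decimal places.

start: φ=-48.912821°, λ=-175.628653°, h=2770.529 m
→ ECEF (a=6378388.000, f=1/297.0): X=-4189544.0616, Y=-320260.3772, Z=-4786371.4169
→ Helmert 7p (PV): X=-4190173.0546, Y=-320516.3028, Z=-4785980.7886

X=-4190173.055 m, Y=-320516.303 m, Z=-4785980.789 m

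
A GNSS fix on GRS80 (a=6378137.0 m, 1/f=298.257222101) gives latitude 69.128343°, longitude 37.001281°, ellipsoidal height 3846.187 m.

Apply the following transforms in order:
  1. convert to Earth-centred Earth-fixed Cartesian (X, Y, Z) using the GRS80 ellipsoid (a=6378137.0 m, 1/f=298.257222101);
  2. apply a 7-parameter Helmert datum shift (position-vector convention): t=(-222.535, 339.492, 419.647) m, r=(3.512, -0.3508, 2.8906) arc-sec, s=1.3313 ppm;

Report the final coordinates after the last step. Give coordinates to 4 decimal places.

X=1820941.2168 m, Y=1372695.1320 m, Z=5941136.4015 m

start: φ=69.128343°, λ=37.001281°, h=3846.187 m
→ ECEF (a=6378137.000, f=1/298.257222101): X=1821190.6640, Y=1372429.4407, Z=5940682.3804
→ Helmert 7p (PV): X=1820941.2168, Y=1372695.1320, Z=5941136.4015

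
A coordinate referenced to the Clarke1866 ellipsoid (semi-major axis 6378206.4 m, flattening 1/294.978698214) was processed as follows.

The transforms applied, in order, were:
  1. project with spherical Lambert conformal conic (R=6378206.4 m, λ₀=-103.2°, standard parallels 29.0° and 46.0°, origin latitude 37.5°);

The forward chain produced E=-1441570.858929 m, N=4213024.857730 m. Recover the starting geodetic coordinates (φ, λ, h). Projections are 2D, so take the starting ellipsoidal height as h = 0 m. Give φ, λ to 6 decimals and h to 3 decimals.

φ=71.007850°, λ=-135.805303°, h=0.000 m

start: E=-1441570.8589, N=4213024.8577 m
→ lcc⁻¹: φ=71.00785000°, λ=-135.80530300°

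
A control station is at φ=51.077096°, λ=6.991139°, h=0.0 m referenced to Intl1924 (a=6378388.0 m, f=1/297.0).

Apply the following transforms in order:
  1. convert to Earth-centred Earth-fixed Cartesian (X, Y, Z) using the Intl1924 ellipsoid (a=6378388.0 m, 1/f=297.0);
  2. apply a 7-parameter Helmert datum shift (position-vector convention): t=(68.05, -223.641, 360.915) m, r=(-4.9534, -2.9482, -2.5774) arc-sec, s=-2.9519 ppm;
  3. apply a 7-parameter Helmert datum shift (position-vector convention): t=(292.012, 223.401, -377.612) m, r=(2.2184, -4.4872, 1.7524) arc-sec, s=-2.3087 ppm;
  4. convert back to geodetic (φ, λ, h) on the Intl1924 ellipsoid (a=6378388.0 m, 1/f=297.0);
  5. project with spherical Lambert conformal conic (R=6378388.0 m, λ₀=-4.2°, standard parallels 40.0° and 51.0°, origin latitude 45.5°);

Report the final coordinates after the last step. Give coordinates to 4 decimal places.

start: φ=51.077096°, λ=6.991139°, h=0.000 m
→ ECEF (a=6378388.000, f=1/297.0): X=3985698.4062, Y=488756.5450, Z=4939033.8744
→ Helmert 7p (PV): X=3985690.2033, Y=488600.2671, Z=4939425.4411
→ Helmert 7p (PV): X=3985861.4077, Y=488803.2780, Z=4939128.3871
→ geod (Bowring, a=6378388.000): φ=51.07645859°, λ=6.99151775°, h=178.7525 m
→ lcc (R=6378388.0, λ₀=-4.2°): E=780333.9863, N=673417.2633

E=780333.9863 m, N=673417.2633 m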